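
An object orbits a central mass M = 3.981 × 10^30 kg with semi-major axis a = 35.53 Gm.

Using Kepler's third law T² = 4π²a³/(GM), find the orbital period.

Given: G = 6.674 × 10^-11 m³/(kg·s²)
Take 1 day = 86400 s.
M = 3.981 × 10^30 kg
GM = G × M = 6.674 × 10^-11 × 3.981 × 10^30 = 2.65692 × 10^20 m³/s²
a = 35.53 Gm = 3.553 × 10^10 m
a³ = 4.48524 × 10^31 m³
T = 2π √(a³/GM) = 2π √((4.48524 × 10^31) / (2.65692 × 10^20)) = 2π × 410869 s
T = 2.58157 × 10^6 s ≈ 29.88 days

Final answer: 29.88 days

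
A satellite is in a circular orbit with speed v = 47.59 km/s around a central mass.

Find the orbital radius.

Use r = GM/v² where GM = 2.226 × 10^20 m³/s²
v = 47.59 km/s = 47590 m/s
GM = 2.226 × 10^20 m³/s²
v² = 2.26481 × 10^9 m²/s²
r = GM/v² = (2.226 × 10^20) / (2.26481 × 10^9) = 9.82865 × 10^10 m ≈ 98.29 Gm

Final answer: 98.29 Gm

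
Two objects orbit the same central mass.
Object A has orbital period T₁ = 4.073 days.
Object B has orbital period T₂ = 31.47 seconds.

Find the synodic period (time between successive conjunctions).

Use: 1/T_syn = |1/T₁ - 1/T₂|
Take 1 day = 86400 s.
T₁ = 4.073 days = 351907 s
T₂ = 31.47 seconds
1/T₁ = 2.84166 × 10^-6 s⁻¹
1/T₂ = 0.0317763 s⁻¹
|1/T₁ − 1/T₂| = 0.0317735 s⁻¹
T_syn = 1 / |1/T₁ − 1/T₂| = 31.4728 s ≈ 31.47 seconds

Final answer: T_syn = 31.47 seconds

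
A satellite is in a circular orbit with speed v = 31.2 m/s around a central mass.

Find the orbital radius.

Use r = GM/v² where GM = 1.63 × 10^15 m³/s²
v = 31.2 m/s
GM = 1.63 × 10^15 m³/s²
v² = 973.44 m²/s²
r = GM/v² = (1.63 × 10^15) / 973.44 = 1.67447 × 10^12 m ≈ 1.674 Tm

Final answer: 1.674 Tm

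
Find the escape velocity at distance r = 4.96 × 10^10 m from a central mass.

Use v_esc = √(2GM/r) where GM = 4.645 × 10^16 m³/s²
r = 4.96 × 10^10 m
GM = 4.645 × 10^16 m³/s²
2GM/r = 2 × (4.645 × 10^16) / (4.96 × 10^10) = 1.87298 × 10^6 m²/s²
v_esc = √(2GM/r) = 1368.57 m/s ≈ 1.369 km/s

Final answer: 1.369 km/s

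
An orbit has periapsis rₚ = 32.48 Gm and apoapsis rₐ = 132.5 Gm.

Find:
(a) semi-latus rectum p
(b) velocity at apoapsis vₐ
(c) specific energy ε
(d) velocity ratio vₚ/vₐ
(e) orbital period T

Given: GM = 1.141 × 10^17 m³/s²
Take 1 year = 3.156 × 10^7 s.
rₚ = 32.48 Gm = 3.248 × 10^10 m
rₐ = 132.5 Gm = 1.325 × 10^11 m
GM = 1.141 × 10^17 m³/s²
a = (rₚ + rₐ)/2 = 8.249 × 10^10 m
e = (rₐ − rₚ)/(rₐ + rₚ) = (1.0002 × 10^11) / (1.6498 × 10^11) = 0.606255
(a) 1 − e² = 0.632455;  p = a(1 − e²) = 8.249 × 10^10 × 0.632455 = 5.21712 × 10^10 m ≈ 52.17 Gm
(b) vₐ² = GM (2/rₐ − 1/a) = 1.141 × 10^17 × (1.50943 × 10^-11 − 1.21227 × 10^-11) = 339066 m²/s²;  vₐ = 582.294 m/s ≈ 582.3 m/s
(c) 2a = 1.6498 × 10^11 m;  ε = −GM/(2a) = -691599 J/kg ≈ -691.6 kJ/kg
(d) vₚ/vₐ = rₐ/rₚ (angular momentum) = (1.325 × 10^11) / (3.248 × 10^10) = 4.07943 ≈ 4.079
(e) a³ = 5.61311 × 10^32 m³;  T = 2π √(a³/GM) = 2π × 7.01389 × 10^7 s = 4.40696 × 10^8 s ≈ 13.96 years

Final answer:
(a) semi-latus rectum p = 52.17 Gm
(b) velocity at apoapsis vₐ = 582.3 m/s
(c) specific energy ε = -691.6 kJ/kg
(d) velocity ratio vₚ/vₐ = 4.079
(e) orbital period T = 13.96 years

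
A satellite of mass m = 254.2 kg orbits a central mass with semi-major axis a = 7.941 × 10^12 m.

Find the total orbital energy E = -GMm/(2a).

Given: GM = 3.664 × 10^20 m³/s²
a = 7.941 × 10^12 m
GM = 3.664 × 10^20 m³/s²
2a = 1.5882 × 10^13 m
GMm = 3.664 × 10^20 × 254.2 = 9.31389 × 10^22 m³·kg/s²
E = −GMm/(2a) = -5.86443 × 10^9 J ≈ -5.864 GJ

Final answer: -5.864 GJ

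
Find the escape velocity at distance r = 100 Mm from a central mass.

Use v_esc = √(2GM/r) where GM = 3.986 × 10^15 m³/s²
r = 100 Mm = 1 × 10^8 m
GM = 3.986 × 10^15 m³/s²
2GM/r = 2 × (3.986 × 10^15) / (1 × 10^8) = 7.972 × 10^7 m²/s²
v_esc = √(2GM/r) = 8928.61 m/s ≈ 8.929 km/s

Final answer: 8.929 km/s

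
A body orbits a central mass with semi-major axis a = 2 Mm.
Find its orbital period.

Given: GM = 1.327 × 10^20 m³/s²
a = 2 Mm = 2 × 10^6 m
GM = 1.327 × 10^20 m³/s²
a³ = 8 × 10^18 m³
T = 2π √(a³/GM) = 2π √((8 × 10^18) / (1.327 × 10^20)) = 2π × 0.245533 s
T = 1.54273 s ≈ 1.543 seconds

Final answer: 1.543 seconds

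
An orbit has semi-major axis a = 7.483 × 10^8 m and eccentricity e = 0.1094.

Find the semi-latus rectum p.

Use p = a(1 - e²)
a = 7.483 × 10^8 m
e = 0.1094,  e² = 0.0119684,  1 − e² = 0.988032
p = a(1 − e²) = 7.483 × 10^8 m × 0.988032 = 7.39344 × 10^8 m ≈ 7.393 × 10^8 m

Final answer: p = 7.393 × 10^8 m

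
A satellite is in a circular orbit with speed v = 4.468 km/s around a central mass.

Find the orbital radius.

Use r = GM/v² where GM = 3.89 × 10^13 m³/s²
v = 4.468 km/s = 4468 m/s
GM = 3.89 × 10^13 m³/s²
v² = 1.9963 × 10^7 m²/s²
r = GM/v² = (3.89 × 10^13) / (1.9963 × 10^7) = 1.9486 × 10^6 m ≈ 1.949 Mm

Final answer: 1.949 Mm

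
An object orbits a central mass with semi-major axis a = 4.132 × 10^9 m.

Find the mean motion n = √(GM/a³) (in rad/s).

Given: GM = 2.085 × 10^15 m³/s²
a = 4.132 × 10^9 m
GM = 2.085 × 10^15 m³/s²
a³ = 7.05474 × 10^28 m³
GM/a³ = (2.085 × 10^15) / (7.05474 × 10^28) = 2.95546 × 10^-14 s⁻²
n = √(GM/a³) = 1.71915 × 10^-7 rad/s ≈ 1.719 × 10^-7 rad/s

Final answer: n = 1.719 × 10^-7 rad/s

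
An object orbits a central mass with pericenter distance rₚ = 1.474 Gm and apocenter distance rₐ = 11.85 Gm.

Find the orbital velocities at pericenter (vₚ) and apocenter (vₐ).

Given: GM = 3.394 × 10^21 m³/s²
rₚ = 1.474 Gm = 1.474 × 10^9 m
rₐ = 11.85 Gm = 1.185 × 10^10 m
GM = 3.394 × 10^21 m³/s²
a = (rₚ + rₐ)/2 = 6.662 × 10^9 m
Vis-viva: v² = GM (2/r − 1/a)
vₚ² = 3.394 × 10^21 × (1.35685 × 10^-9 − 1.50105 × 10^-10) = 4.0957 × 10^12 m²/s²
vₚ = 2.02378 × 10^6 m/s ≈ 2024 km/s
vₐ² = 3.394 × 10^21 × (1.68776 × 10^-10 − 1.50105 × 10^-10) = 6.33704 × 10^10 m²/s²
vₐ = 251735 m/s ≈ 251.7 km/s

Final answer: vₚ = 2024 km/s, vₐ = 251.7 km/s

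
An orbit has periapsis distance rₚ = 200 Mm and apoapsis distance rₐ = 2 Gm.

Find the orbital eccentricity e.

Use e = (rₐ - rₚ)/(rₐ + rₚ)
rₚ = 200 Mm = 2 × 10^8 m
rₐ = 2 Gm = 2 × 10^9 m
rₐ − rₚ = 1.8 × 10^9 m
rₐ + rₚ = 2.2 × 10^9 m
e = (rₐ − rₚ)/(rₐ + rₚ) = 0.818182

Final answer: e = 0.8182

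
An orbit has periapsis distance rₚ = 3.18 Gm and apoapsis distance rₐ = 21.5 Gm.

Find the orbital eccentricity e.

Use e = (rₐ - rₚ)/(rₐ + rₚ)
rₚ = 3.18 Gm = 3.18 × 10^9 m
rₐ = 21.5 Gm = 2.15 × 10^10 m
rₐ − rₚ = 1.832 × 10^10 m
rₐ + rₚ = 2.468 × 10^10 m
e = (rₐ − rₚ)/(rₐ + rₚ) = 0.742301

Final answer: e = 0.7423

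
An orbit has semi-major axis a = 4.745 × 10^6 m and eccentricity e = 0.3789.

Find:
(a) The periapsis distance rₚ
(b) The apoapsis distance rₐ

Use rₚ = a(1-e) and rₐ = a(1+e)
a = 4.745 × 10^6 m
e = 0.3789:  1 − e = 0.6211,  1 + e = 1.3789
(a) rₚ = a(1 − e) = 4.745 × 10^6 m × 0.6211 = 2.94712 × 10^6 m ≈ 2.947 × 10^6 m
(b) rₐ = a(1 + e) = 4.745 × 10^6 m × 1.3789 = 6.54288 × 10^6 m ≈ 6.543 × 10^6 m

Final answer:
(a) rₚ = 2.947 × 10^6 m
(b) rₐ = 6.543 × 10^6 m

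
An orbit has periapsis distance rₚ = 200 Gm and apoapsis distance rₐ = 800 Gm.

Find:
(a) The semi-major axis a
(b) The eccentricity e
rₚ = 200 Gm = 2 × 10^11 m
rₐ = 800 Gm = 8 × 10^11 m
(a) a = (rₚ + rₐ)/2 = 5 × 10^11 m ≈ 500 Gm
(b) e = (rₐ − rₚ)/(rₐ + rₚ) = (6 × 10^11) / (1 × 10^12) = 0.6

Final answer:
(a) a = 500 Gm
(b) e = 0.6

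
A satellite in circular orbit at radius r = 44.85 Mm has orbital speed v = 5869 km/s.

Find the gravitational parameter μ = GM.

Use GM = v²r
r = 44.85 Mm = 4.485 × 10^7 m
v = 5869 km/s = 5.869 × 10^6 m/s
v² = 3.44452 × 10^13 m²/s²
GM = v²r = 3.44452 × 10^13 × 4.485 × 10^7 = 1.54487 × 10^21 m³/s²
GM ≈ 1.545 × 10^21 m³/s²

Final answer: GM = 1.545 × 10^21 m³/s²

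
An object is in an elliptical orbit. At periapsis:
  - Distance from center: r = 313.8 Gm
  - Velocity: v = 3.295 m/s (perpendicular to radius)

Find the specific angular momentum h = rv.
r = 313.8 Gm = 3.138 × 10^11 m
v = 3.295 m/s
h = rv = 3.138 × 10^11 × 3.295 = 1.03397 × 10^12 m²/s ≈ 1.034 × 10^12 m²/s

Final answer: h = 1.034 × 10^12 m²/s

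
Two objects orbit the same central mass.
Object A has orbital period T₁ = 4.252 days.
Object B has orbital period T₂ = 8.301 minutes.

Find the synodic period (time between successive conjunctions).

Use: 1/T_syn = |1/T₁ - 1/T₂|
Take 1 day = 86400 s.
T₁ = 4.252 days = 367373 s
T₂ = 8.301 minutes = 498.06 s
1/T₁ = 2.72203 × 10^-6 s⁻¹
1/T₂ = 0.00200779 s⁻¹
|1/T₁ − 1/T₂| = 0.00200507 s⁻¹
T_syn = 1 / |1/T₁ − 1/T₂| = 498.736 s ≈ 8.312 minutes

Final answer: T_syn = 8.312 minutes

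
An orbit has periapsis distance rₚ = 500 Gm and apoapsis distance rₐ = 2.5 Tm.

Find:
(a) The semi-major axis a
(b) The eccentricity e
rₚ = 500 Gm = 5 × 10^11 m
rₐ = 2.5 Tm = 2.5 × 10^12 m
(a) a = (rₚ + rₐ)/2 = 1.5 × 10^12 m ≈ 1.5 Tm
(b) e = (rₐ − rₚ)/(rₐ + rₚ) = (2 × 10^12) / (3 × 10^12) = 0.666667

Final answer:
(a) a = 1.5 Tm
(b) e = 0.6667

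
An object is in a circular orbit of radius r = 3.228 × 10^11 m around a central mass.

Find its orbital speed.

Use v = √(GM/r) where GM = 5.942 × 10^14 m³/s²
r = 3.228 × 10^11 m
GM = 5.942 × 10^14 m³/s²
GM/r = (5.942 × 10^14) / (3.228 × 10^11) = 1840.77 m²/s²
v = √(GM/r) = 42.9042 m/s ≈ 42.9 m/s

Final answer: 42.9 m/s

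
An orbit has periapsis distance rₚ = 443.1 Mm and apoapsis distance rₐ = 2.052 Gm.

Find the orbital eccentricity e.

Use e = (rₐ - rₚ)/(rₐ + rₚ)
rₚ = 443.1 Mm = 4.431 × 10^8 m
rₐ = 2.052 Gm = 2.052 × 10^9 m
rₐ − rₚ = 1.6089 × 10^9 m
rₐ + rₚ = 2.4951 × 10^9 m
e = (rₐ − rₚ)/(rₐ + rₚ) = 0.644824

Final answer: e = 0.6448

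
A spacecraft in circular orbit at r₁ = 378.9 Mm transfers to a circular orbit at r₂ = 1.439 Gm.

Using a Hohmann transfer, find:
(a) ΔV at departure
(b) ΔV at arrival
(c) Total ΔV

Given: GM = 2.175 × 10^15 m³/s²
r₁ = 378.9 Mm = 3.789 × 10^8 m
r₂ = 1.439 Gm = 1.439 × 10^9 m
GM = 2.175 × 10^15 m³/s²
Transfer ellipse: a_t = (r₁ + r₂)/2 = 9.0895 × 10^8 m
Circular speed at r₁: v₁ = √(GM/r₁) = 2395.89 m/s
Transfer speed at r₁ (periapsis): v₁ₜ = √(GM(2/r₁ − 1/a_t)) = 3014.59 m/s
(a) ΔV₁ = v₁ₜ − v₁ = 618.694 m/s ≈ 618.7 m/s
Circular speed at r₂: v₂ = √(GM/r₂) = 1229.42 m/s
Transfer speed at r₂ (apoapsis): v₂ₜ = √(GM(2/r₂ − 1/a_t)) = 793.764 m/s
(b) ΔV₂ = v₂ − v₂ₜ = 435.653 m/s ≈ 435.7 m/s
(c) ΔV_total = ΔV₁ + ΔV₂ = 1054.35 m/s ≈ 1.054 km/s

Final answer:
(a) ΔV₁ = 618.7 m/s
(b) ΔV₂ = 435.7 m/s
(c) ΔV_total = 1.054 km/s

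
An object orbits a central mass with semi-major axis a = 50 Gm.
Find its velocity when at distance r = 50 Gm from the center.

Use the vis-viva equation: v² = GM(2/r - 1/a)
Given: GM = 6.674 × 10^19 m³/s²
a = 50 Gm = 5 × 10^10 m
r = 50 Gm = 5 × 10^10 m
GM = 6.674 × 10^19 m³/s²
2/r − 1/a = 4 × 10^-11 − 2 × 10^-11 = 2 × 10^-11 m⁻¹
v² = GM (2/r − 1/a) = 1.3348 × 10^9 m²/s²
v = 36534.9 m/s ≈ 36.53 km/s

Final answer: 36.53 km/s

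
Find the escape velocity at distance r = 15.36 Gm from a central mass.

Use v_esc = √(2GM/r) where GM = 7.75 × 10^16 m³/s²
r = 15.36 Gm = 1.536 × 10^10 m
GM = 7.75 × 10^16 m³/s²
2GM/r = 2 × (7.75 × 10^16) / (1.536 × 10^10) = 1.00911 × 10^7 m²/s²
v_esc = √(2GM/r) = 3176.66 m/s ≈ 3.177 km/s

Final answer: 3.177 km/s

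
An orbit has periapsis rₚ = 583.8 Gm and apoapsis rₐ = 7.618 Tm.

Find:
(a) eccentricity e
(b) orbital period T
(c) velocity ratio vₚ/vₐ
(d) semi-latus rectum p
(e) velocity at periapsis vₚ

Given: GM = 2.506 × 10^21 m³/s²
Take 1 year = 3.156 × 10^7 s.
rₚ = 583.8 Gm = 5.838 × 10^11 m
rₐ = 7.618 Tm = 7.618 × 10^12 m
GM = 2.506 × 10^21 m³/s²
a = (rₚ + rₐ)/2 = 4.1009 × 10^12 m
e = (rₐ − rₚ)/(rₐ + rₚ) = (7.0342 × 10^12) / (8.2018 × 10^12) = 0.857641
(a) e = 0.857641 ≈ 0.8576
(b) a³ = 6.89664 × 10^37 m³;  T = 2π √(a³/GM) = 2π × 1.65893 × 10^8 s = 1.04234 × 10^9 s ≈ 33.03 years
(c) vₚ/vₐ = rₐ/rₚ (angular momentum) = (7.618 × 10^12) / (5.838 × 10^11) = 13.049 ≈ 13.05
(d) 1 − e² = 0.264452;  p = a(1 − e²) = 4.1009 × 10^12 × 0.264452 = 1.08449 × 10^12 m ≈ 1.084 Tm
(e) vₚ² = GM (2/rₚ − 1/a) = 2.506 × 10^21 × (3.42583 × 10^-12 − 2.43849 × 10^-13) = 7.97405 × 10^9 m²/s²;  vₚ = 89297.5 m/s ≈ 89.3 km/s

Final answer:
(a) eccentricity e = 0.8576
(b) orbital period T = 33.03 years
(c) velocity ratio vₚ/vₐ = 13.05
(d) semi-latus rectum p = 1.084 Tm
(e) velocity at periapsis vₚ = 89.3 km/s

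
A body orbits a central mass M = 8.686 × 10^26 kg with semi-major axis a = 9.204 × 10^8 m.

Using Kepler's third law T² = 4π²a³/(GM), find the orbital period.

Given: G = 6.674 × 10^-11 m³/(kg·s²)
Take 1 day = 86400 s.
M = 8.686 × 10^26 kg
GM = G × M = 6.674 × 10^-11 × 8.686 × 10^26 = 5.79704 × 10^16 m³/s²
a = 9.204 × 10^8 m
a³ = 7.79704 × 10^26 m³
T = 2π √(a³/GM) = 2π √((7.79704 × 10^26) / (5.79704 × 10^16)) = 2π × 115974 s
T = 728688 s ≈ 8.434 days

Final answer: 8.434 days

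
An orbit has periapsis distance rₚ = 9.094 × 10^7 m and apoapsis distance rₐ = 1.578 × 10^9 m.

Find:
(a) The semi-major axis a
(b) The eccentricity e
rₚ = 9.094 × 10^7 m
rₐ = 1.578 × 10^9 m
(a) a = (rₚ + rₐ)/2 = 8.3447 × 10^8 m ≈ 8.345 × 10^8 m
(b) e = (rₐ − rₚ)/(rₐ + rₚ) = (1.48706 × 10^9) / (1.66894 × 10^9) = 0.891021

Final answer:
(a) a = 8.345 × 10^8 m
(b) e = 0.891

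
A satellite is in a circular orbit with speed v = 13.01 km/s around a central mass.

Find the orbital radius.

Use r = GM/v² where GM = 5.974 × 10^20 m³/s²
v = 13.01 km/s = 13010 m/s
GM = 5.974 × 10^20 m³/s²
v² = 1.6926 × 10^8 m²/s²
r = GM/v² = (5.974 × 10^20) / (1.6926 × 10^8) = 3.52948 × 10^12 m ≈ 3.529 × 10^12 m

Final answer: 3.529 × 10^12 m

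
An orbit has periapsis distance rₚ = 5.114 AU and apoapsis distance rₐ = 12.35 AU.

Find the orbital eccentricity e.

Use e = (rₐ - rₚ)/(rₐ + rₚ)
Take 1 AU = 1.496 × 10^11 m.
rₚ = 5.114 AU = 7.65054 × 10^11 m
rₐ = 12.35 AU = 1.84756 × 10^12 m
rₐ − rₚ = 1.08251 × 10^12 m
rₐ + rₚ = 2.61261 × 10^12 m
e = (rₐ − rₚ)/(rₐ + rₚ) = 0.414338

Final answer: e = 0.4143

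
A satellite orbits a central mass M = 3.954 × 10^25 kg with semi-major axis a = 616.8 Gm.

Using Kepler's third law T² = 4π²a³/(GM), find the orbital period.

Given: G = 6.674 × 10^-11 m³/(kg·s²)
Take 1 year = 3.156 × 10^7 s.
M = 3.954 × 10^25 kg
GM = G × M = 6.674 × 10^-11 × 3.954 × 10^25 = 2.6389 × 10^15 m³/s²
a = 616.8 Gm = 6.168 × 10^11 m
a³ = 2.34657 × 10^35 m³
T = 2π √(a³/GM) = 2π √((2.34657 × 10^35) / (2.6389 × 10^15)) = 2π × 9.42986 × 10^9 s
T = 5.92495 × 10^10 s ≈ 1877 years

Final answer: 1877 years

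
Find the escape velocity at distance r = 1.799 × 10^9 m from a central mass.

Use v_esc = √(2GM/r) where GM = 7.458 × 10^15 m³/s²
r = 1.799 × 10^9 m
GM = 7.458 × 10^15 m³/s²
2GM/r = 2 × (7.458 × 10^15) / (1.799 × 10^9) = 8.29127 × 10^6 m²/s²
v_esc = √(2GM/r) = 2879.46 m/s ≈ 2.879 km/s

Final answer: 2.879 km/s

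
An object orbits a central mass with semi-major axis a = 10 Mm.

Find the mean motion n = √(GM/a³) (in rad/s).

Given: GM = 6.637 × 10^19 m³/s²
a = 10 Mm = 1 × 10^7 m
GM = 6.637 × 10^19 m³/s²
a³ = 1 × 10^21 m³
GM/a³ = (6.637 × 10^19) / (1 × 10^21) = 0.06637 s⁻²
n = √(GM/a³) = 0.257624 rad/s ≈ 0.2576 rad/s

Final answer: n = 0.2576 rad/s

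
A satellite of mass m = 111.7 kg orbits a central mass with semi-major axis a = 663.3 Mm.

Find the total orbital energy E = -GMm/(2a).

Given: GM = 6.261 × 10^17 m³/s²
a = 663.3 Mm = 6.633 × 10^8 m
GM = 6.261 × 10^17 m³/s²
2a = 1.3266 × 10^9 m
GMm = 6.261 × 10^17 × 111.7 = 6.99354 × 10^19 m³·kg/s²
E = −GMm/(2a) = -5.27178 × 10^10 J ≈ -52.72 GJ

Final answer: -52.72 GJ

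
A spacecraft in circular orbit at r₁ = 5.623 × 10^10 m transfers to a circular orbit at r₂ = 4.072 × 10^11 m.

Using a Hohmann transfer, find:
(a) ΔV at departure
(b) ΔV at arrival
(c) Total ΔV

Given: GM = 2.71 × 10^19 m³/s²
r₁ = 5.623 × 10^10 m
r₂ = 4.072 × 10^11 m
GM = 2.71 × 10^19 m³/s²
Transfer ellipse: a_t = (r₁ + r₂)/2 = 2.31715 × 10^11 m
Circular speed at r₁: v₁ = √(GM/r₁) = 21953.3 m/s
Transfer speed at r₁ (periapsis): v₁ₜ = √(GM(2/r₁ − 1/a_t)) = 29102.3 m/s
(a) ΔV₁ = v₁ₜ − v₁ = 7148.97 m/s ≈ 7.149 km/s
Circular speed at r₂: v₂ = √(GM/r₂) = 8157.94 m/s
Transfer speed at r₂ (apoapsis): v₂ₜ = √(GM(2/r₂ − 1/a_t)) = 4018.72 m/s
(b) ΔV₂ = v₂ − v₂ₜ = 4139.22 m/s ≈ 4.139 km/s
(c) ΔV_total = ΔV₁ + ΔV₂ = 11288.2 m/s ≈ 11.29 km/s

Final answer:
(a) ΔV₁ = 7.149 km/s
(b) ΔV₂ = 4.139 km/s
(c) ΔV_total = 11.29 km/s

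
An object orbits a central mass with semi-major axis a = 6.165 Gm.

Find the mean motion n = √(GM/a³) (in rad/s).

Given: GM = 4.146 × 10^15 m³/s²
a = 6.165 Gm = 6.165 × 10^9 m
GM = 4.146 × 10^15 m³/s²
a³ = 2.34315 × 10^29 m³
GM/a³ = (4.146 × 10^15) / (2.34315 × 10^29) = 1.76942 × 10^-14 s⁻²
n = √(GM/a³) = 1.33019 × 10^-7 rad/s ≈ 1.33 × 10^-7 rad/s

Final answer: n = 1.33 × 10^-7 rad/s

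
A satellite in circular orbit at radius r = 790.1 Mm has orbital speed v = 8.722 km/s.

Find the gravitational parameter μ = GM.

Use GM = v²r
r = 790.1 Mm = 7.901 × 10^8 m
v = 8.722 km/s = 8722 m/s
v² = 7.60733 × 10^7 m²/s²
GM = v²r = 7.60733 × 10^7 × 7.901 × 10^8 = 6.01055 × 10^16 m³/s²
GM ≈ 6.011 × 10^16 m³/s²

Final answer: GM = 6.011 × 10^16 m³/s²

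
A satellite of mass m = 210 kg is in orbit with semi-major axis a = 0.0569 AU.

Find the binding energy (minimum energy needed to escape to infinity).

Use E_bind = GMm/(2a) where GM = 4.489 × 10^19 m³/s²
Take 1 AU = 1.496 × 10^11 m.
a = 0.0569 AU = 8.51224 × 10^9 m
GM = 4.489 × 10^19 m³/s²
m = 210 kg
GMm = 4.489 × 10^19 × 210 = 9.4269 × 10^21 m³·kg/s²
2a = 1.70245 × 10^10 m
E_bind = GMm/(2a) = 5.53726 × 10^11 J ≈ 553.7 GJ

Final answer: 553.7 GJ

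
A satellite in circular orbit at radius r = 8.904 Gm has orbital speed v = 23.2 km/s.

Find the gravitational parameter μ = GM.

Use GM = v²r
r = 8.904 Gm = 8.904 × 10^9 m
v = 23.2 km/s = 23200 m/s
v² = 5.3824 × 10^8 m²/s²
GM = v²r = 5.3824 × 10^8 × 8.904 × 10^9 = 4.79249 × 10^18 m³/s²
GM ≈ 4.792 × 10^18 m³/s²

Final answer: GM = 4.792 × 10^18 m³/s²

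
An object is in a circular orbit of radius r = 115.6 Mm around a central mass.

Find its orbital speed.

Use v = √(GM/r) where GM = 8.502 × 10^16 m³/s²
r = 115.6 Mm = 1.156 × 10^8 m
GM = 8.502 × 10^16 m³/s²
GM/r = (8.502 × 10^16) / (1.156 × 10^8) = 7.35467 × 10^8 m²/s²
v = √(GM/r) = 27119.5 m/s ≈ 27.12 km/s

Final answer: 27.12 km/s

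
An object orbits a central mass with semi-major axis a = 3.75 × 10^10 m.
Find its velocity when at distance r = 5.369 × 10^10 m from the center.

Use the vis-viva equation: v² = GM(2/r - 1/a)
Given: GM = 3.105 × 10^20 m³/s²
a = 3.75 × 10^10 m
r = 5.369 × 10^10 m
GM = 3.105 × 10^20 m³/s²
2/r − 1/a = 3.72509 × 10^-11 − 2.66667 × 10^-11 = 1.05842 × 10^-11 m⁻¹
v² = GM (2/r − 1/a) = 3.2864 × 10^9 m²/s²
v = 57327.1 m/s ≈ 57.33 km/s

Final answer: 57.33 km/s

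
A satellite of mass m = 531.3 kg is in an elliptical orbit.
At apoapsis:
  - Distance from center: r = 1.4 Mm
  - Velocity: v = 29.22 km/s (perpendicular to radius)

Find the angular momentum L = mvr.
r = 1.4 Mm = 1.4 × 10^6 m
v = 29.22 km/s = 29220 m/s
vr = 29220 × 1.4 × 10^6 = 4.0908 × 10^10 m²/s
L = m × vr = 531.3 × 4.0908 × 10^10 = 2.17344 × 10^13 kg·m²/s ≈ 2.173 × 10^13 kg·m²/s

Final answer: L = 2.173 × 10^13 kg·m²/s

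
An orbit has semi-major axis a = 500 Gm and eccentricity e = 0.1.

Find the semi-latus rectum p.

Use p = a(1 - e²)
a = 500 Gm = 5 × 10^11 m
e = 0.1,  e² = 0.01,  1 − e² = 0.99
p = a(1 − e²) = 5 × 10^11 m × 0.99 = 4.95 × 10^11 m ≈ 495 Gm

Final answer: p = 495 Gm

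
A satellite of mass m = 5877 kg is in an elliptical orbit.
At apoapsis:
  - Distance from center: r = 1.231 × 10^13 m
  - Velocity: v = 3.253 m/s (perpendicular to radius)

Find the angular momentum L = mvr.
r = 1.231 × 10^13 m
v = 3.253 m/s
vr = 3.253 × 1.231 × 10^13 = 4.00444 × 10^13 m²/s
L = m × vr = 5877 × 4.00444 × 10^13 = 2.35341 × 10^17 kg·m²/s ≈ 2.353 × 10^17 kg·m²/s

Final answer: L = 2.353 × 10^17 kg·m²/s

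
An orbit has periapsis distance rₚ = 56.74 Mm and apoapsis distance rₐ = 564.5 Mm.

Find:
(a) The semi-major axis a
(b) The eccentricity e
rₚ = 56.74 Mm = 5.674 × 10^7 m
rₐ = 564.5 Mm = 5.645 × 10^8 m
(a) a = (rₚ + rₐ)/2 = 3.1062 × 10^8 m ≈ 310.6 Mm
(b) e = (rₐ − rₚ)/(rₐ + rₚ) = (5.0776 × 10^8) / (6.2124 × 10^8) = 0.817333

Final answer:
(a) a = 310.6 Mm
(b) e = 0.8173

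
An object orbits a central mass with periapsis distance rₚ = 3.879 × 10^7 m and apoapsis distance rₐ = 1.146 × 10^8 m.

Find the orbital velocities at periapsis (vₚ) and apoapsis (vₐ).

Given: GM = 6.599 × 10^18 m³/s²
rₚ = 3.879 × 10^7 m
rₐ = 1.146 × 10^8 m
GM = 6.599 × 10^18 m³/s²
a = (rₚ + rₐ)/2 = 7.6695 × 10^7 m
Vis-viva: v² = GM (2/r − 1/a)
vₚ² = 6.599 × 10^18 × (5.15597 × 10^-8 − 1.30387 × 10^-8) = 2.542 × 10^11 m²/s²
vₚ = 504183 m/s ≈ 504.2 km/s
vₐ² = 6.599 × 10^18 × (1.7452 × 10^-8 − 1.30387 × 10^-8) = 2.91237 × 10^10 m²/s²
vₐ = 170657 m/s ≈ 170.7 km/s

Final answer: vₚ = 504.2 km/s, vₐ = 170.7 km/s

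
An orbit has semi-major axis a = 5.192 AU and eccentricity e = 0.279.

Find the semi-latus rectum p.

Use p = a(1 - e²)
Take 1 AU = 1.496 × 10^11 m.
a = 5.192 AU = 7.76723 × 10^11 m
e = 0.279,  e² = 0.077841,  1 − e² = 0.922159
p = a(1 − e²) = 7.76723 × 10^11 m × 0.922159 = 7.16262 × 10^11 m ≈ 4.788 AU

Final answer: p = 4.788 AU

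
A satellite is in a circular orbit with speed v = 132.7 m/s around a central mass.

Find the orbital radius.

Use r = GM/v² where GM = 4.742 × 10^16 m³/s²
v = 132.7 m/s
GM = 4.742 × 10^16 m³/s²
v² = 17609.3 m²/s²
r = GM/v² = (4.742 × 10^16) / 17609.3 = 2.6929 × 10^12 m ≈ 2.693 Tm

Final answer: 2.693 Tm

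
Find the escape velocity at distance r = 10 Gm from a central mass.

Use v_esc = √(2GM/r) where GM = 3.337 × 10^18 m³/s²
r = 10 Gm = 1 × 10^10 m
GM = 3.337 × 10^18 m³/s²
2GM/r = 2 × (3.337 × 10^18) / (1 × 10^10) = 6.674 × 10^8 m²/s²
v_esc = √(2GM/r) = 25834.1 m/s ≈ 25.83 km/s

Final answer: 25.83 km/s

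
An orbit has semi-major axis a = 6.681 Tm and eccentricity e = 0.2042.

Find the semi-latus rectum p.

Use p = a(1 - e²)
a = 6.681 Tm = 6.681 × 10^12 m
e = 0.2042,  e² = 0.0416976,  1 − e² = 0.958302
p = a(1 − e²) = 6.681 × 10^12 m × 0.958302 = 6.40242 × 10^12 m ≈ 6.402 Tm

Final answer: p = 6.402 Tm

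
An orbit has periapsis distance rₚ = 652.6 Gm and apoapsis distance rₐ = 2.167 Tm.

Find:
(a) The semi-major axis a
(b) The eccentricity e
rₚ = 652.6 Gm = 6.526 × 10^11 m
rₐ = 2.167 Tm = 2.167 × 10^12 m
(a) a = (rₚ + rₐ)/2 = 1.4098 × 10^12 m ≈ 1.41 Tm
(b) e = (rₐ − rₚ)/(rₐ + rₚ) = (1.5144 × 10^12) / (2.8196 × 10^12) = 0.537097

Final answer:
(a) a = 1.41 Tm
(b) e = 0.5371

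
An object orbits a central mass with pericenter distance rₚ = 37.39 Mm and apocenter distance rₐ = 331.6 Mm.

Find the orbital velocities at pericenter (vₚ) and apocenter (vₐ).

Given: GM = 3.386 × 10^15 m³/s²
rₚ = 37.39 Mm = 3.739 × 10^7 m
rₐ = 331.6 Mm = 3.316 × 10^8 m
GM = 3.386 × 10^15 m³/s²
a = (rₚ + rₐ)/2 = 1.84495 × 10^8 m
Vis-viva: v² = GM (2/r − 1/a)
vₚ² = 3.386 × 10^15 × (5.34902 × 10^-8 − 5.4202 × 10^-9) = 1.62765 × 10^8 m²/s²
vₚ = 12757.9 m/s ≈ 12.76 km/s
vₐ² = 3.386 × 10^15 × (6.03136 × 10^-9 − 5.4202 × 10^-9) = 2.06939 × 10^6 m²/s²
vₐ = 1438.54 m/s ≈ 1.439 km/s

Final answer: vₚ = 12.76 km/s, vₐ = 1.439 km/s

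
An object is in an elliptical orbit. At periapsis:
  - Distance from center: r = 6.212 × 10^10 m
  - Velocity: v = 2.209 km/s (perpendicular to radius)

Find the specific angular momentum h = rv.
r = 6.212 × 10^10 m
v = 2.209 km/s = 2209 m/s
h = rv = 6.212 × 10^10 × 2209 = 1.37223 × 10^14 m²/s ≈ 1.372 × 10^14 m²/s

Final answer: h = 1.372 × 10^14 m²/s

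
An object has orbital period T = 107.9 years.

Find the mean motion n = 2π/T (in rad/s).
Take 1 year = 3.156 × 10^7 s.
T = 107.9 years = 3.40532 × 10^9 s
n = 2π / (3.40532 × 10^9 s) = 1.84511 × 10^-9 rad/s ≈ 1.845 × 10^-9 rad/s

Final answer: n = 1.845 × 10^-9 rad/s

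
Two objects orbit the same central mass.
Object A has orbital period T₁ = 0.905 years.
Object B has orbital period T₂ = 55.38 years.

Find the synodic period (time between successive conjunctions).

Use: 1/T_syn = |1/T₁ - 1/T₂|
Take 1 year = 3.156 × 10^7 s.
T₁ = 0.905 years = 2.85618 × 10^7 s
T₂ = 55.38 years = 1.74779 × 10^9 s
1/T₁ = 3.50118 × 10^-8 s⁻¹
1/T₂ = 5.7215 × 10^-10 s⁻¹
|1/T₁ − 1/T₂| = 3.44396 × 10^-8 s⁻¹
T_syn = 1 / |1/T₁ − 1/T₂| = 2.90363 × 10^7 s ≈ 0.92 years

Final answer: T_syn = 0.92 years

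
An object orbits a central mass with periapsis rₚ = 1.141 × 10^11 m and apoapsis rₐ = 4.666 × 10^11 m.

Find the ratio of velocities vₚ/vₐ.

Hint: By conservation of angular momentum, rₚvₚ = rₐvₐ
rₚ = 1.141 × 10^11 m
rₐ = 4.666 × 10^11 m
rₚvₚ = rₐvₐ  ⇒  vₚ/vₐ = rₐ/rₚ
vₚ/vₐ = (4.666 × 10^11) / (1.141 × 10^11) = 4.0894

Final answer: vₚ/vₐ = 4.089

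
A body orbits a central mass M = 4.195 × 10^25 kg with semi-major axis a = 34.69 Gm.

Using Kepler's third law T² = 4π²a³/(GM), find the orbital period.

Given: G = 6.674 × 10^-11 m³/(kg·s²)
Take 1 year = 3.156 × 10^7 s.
M = 4.195 × 10^25 kg
GM = G × M = 6.674 × 10^-11 × 4.195 × 10^25 = 2.79974 × 10^15 m³/s²
a = 34.69 Gm = 3.469 × 10^10 m
a³ = 4.17458 × 10^31 m³
T = 2π √(a³/GM) = 2π √((4.17458 × 10^31) / (2.79974 × 10^15)) = 2π × 1.22109 × 10^8 s
T = 7.67233 × 10^8 s ≈ 24.31 years

Final answer: 24.31 years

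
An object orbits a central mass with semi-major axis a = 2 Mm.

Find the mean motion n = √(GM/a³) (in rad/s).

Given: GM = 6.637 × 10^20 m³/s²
a = 2 Mm = 2 × 10^6 m
GM = 6.637 × 10^20 m³/s²
a³ = 8 × 10^18 m³
GM/a³ = (6.637 × 10^20) / (8 × 10^18) = 82.9625 s⁻²
n = √(GM/a³) = 9.10838 rad/s ≈ 9.108 rad/s

Final answer: n = 9.108 rad/s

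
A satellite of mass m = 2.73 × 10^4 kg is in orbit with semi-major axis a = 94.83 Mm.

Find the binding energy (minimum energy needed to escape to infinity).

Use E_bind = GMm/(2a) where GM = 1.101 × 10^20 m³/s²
a = 94.83 Mm = 9.483 × 10^7 m
GM = 1.101 × 10^20 m³/s²
m = 2.73 × 10^4 kg
GMm = 1.101 × 10^20 × 27300 = 3.00573 × 10^24 m³·kg/s²
2a = 1.8966 × 10^8 m
E_bind = GMm/(2a) = 1.5848 × 10^16 J ≈ 15.85 PJ

Final answer: 15.85 PJ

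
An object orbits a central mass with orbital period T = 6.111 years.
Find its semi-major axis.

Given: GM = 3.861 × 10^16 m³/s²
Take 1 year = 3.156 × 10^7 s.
T = 6.111 years = 1.92863 × 10^8 s
GM = 3.861 × 10^16 m³/s²
Kepler's third law: a³ = GM T² / (4π²)
T² = 3.71962 × 10^16 s²
a³ = (3.861 × 10^16) × (3.71962 × 10^16) / (4π²) = 3.6378 × 10^31 m³
a = (a³)^(1/3) = 3.31344 × 10^10 m ≈ 3.313 × 10^10 m

Final answer: 3.313 × 10^10 m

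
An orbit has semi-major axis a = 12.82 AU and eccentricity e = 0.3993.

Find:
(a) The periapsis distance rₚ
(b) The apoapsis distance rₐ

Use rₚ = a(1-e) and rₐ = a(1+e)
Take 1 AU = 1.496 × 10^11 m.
a = 12.82 AU = 1.91787 × 10^12 m
e = 0.3993:  1 − e = 0.6007,  1 + e = 1.3993
(a) rₚ = a(1 − e) = 1.91787 × 10^12 m × 0.6007 = 1.15207 × 10^12 m ≈ 7.701 AU
(b) rₐ = a(1 + e) = 1.91787 × 10^12 m × 1.3993 = 2.68368 × 10^12 m ≈ 17.94 AU

Final answer:
(a) rₚ = 7.701 AU
(b) rₐ = 17.94 AU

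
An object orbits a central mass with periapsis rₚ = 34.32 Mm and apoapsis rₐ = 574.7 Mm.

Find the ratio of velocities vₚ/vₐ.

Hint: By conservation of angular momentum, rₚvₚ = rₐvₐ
rₚ = 34.32 Mm = 3.432 × 10^7 m
rₐ = 574.7 Mm = 5.747 × 10^8 m
rₚvₚ = rₐvₐ  ⇒  vₚ/vₐ = rₐ/rₚ
vₚ/vₐ = (5.747 × 10^8) / (3.432 × 10^7) = 16.7453

Final answer: vₚ/vₐ = 16.75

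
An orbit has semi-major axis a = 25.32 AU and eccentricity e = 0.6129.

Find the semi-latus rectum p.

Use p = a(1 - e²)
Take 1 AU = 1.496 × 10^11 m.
a = 25.32 AU = 3.78787 × 10^12 m
e = 0.6129,  e² = 0.375646,  1 − e² = 0.624354
p = a(1 − e²) = 3.78787 × 10^12 m × 0.624354 = 2.36497 × 10^12 m ≈ 15.81 AU

Final answer: p = 15.81 AU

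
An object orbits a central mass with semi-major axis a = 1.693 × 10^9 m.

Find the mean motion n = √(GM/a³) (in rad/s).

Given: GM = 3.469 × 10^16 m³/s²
a = 1.693 × 10^9 m
GM = 3.469 × 10^16 m³/s²
a³ = 4.85256 × 10^27 m³
GM/a³ = (3.469 × 10^16) / (4.85256 × 10^27) = 7.1488 × 10^-12 s⁻²
n = √(GM/a³) = 2.67372 × 10^-6 rad/s ≈ 2.674 × 10^-6 rad/s

Final answer: n = 2.674 × 10^-6 rad/s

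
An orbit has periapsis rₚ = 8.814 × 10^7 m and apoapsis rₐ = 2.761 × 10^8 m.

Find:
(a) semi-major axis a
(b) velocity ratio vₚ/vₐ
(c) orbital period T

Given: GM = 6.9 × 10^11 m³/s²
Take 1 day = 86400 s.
rₚ = 8.814 × 10^7 m
rₐ = 2.761 × 10^8 m
GM = 6.9 × 10^11 m³/s²
a = (rₚ + rₐ)/2 = 1.8212 × 10^8 m
e = (rₐ − rₚ)/(rₐ + rₚ) = (1.8796 × 10^8) / (3.6424 × 10^8) = 0.516033
(a) a = 1.8212 × 10^8 m ≈ 1.821 × 10^8 m
(b) vₚ/vₐ = rₐ/rₚ (angular momentum) = (2.761 × 10^8) / (8.814 × 10^7) = 3.13252 ≈ 3.133
(c) a³ = 6.0405 × 10^24 m³;  T = 2π √(a³/GM) = 2π × 2.95877 × 10^6 s = 1.85905 × 10^7 s ≈ 215.2 days

Final answer:
(a) semi-major axis a = 1.821 × 10^8 m
(b) velocity ratio vₚ/vₐ = 3.133
(c) orbital period T = 215.2 days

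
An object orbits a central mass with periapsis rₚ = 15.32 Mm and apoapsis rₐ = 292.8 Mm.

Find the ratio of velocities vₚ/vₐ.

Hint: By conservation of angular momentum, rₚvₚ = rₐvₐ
rₚ = 15.32 Mm = 1.532 × 10^7 m
rₐ = 292.8 Mm = 2.928 × 10^8 m
rₚvₚ = rₐvₐ  ⇒  vₚ/vₐ = rₐ/rₚ
vₚ/vₐ = (2.928 × 10^8) / (1.532 × 10^7) = 19.1123

Final answer: vₚ/vₐ = 19.11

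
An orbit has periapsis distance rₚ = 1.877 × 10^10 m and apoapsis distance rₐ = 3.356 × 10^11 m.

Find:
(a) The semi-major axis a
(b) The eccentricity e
rₚ = 1.877 × 10^10 m
rₐ = 3.356 × 10^11 m
(a) a = (rₚ + rₐ)/2 = 1.77185 × 10^11 m ≈ 1.772 × 10^11 m
(b) e = (rₐ − rₚ)/(rₐ + rₚ) = (3.1683 × 10^11) / (3.5437 × 10^11) = 0.894066

Final answer:
(a) a = 1.772 × 10^11 m
(b) e = 0.8941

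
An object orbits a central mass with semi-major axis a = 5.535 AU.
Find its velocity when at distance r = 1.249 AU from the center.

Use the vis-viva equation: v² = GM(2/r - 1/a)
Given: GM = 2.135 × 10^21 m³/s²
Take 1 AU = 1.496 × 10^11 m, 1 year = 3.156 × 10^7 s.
a = 5.535 AU = 8.28036 × 10^11 m
r = 1.249 AU = 1.8685 × 10^11 m
GM = 2.135 × 10^21 m³/s²
2/r − 1/a = 1.07038 × 10^-11 − 1.20768 × 10^-12 = 9.49607 × 10^-12 m⁻¹
v² = GM (2/r − 1/a) = 2.02741 × 10^10 m²/s²
v = 142387 m/s ≈ 30.04 AU/year

Final answer: 30.04 AU/year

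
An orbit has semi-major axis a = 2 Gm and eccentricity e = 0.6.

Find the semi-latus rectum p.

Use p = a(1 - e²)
a = 2 Gm = 2 × 10^9 m
e = 0.6,  e² = 0.36,  1 − e² = 0.64
p = a(1 − e²) = 2 × 10^9 m × 0.64 = 1.28 × 10^9 m ≈ 1.28 Gm

Final answer: p = 1.28 Gm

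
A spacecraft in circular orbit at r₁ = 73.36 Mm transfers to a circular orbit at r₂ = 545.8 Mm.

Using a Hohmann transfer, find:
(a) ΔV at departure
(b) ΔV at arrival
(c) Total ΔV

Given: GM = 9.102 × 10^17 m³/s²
r₁ = 73.36 Mm = 7.336 × 10^7 m
r₂ = 545.8 Mm = 5.458 × 10^8 m
GM = 9.102 × 10^17 m³/s²
Transfer ellipse: a_t = (r₁ + r₂)/2 = 3.0958 × 10^8 m
Circular speed at r₁: v₁ = √(GM/r₁) = 111388 m/s
Transfer speed at r₁ (periapsis): v₁ₜ = √(GM(2/r₁ − 1/a_t)) = 147900 m/s
(a) ΔV₁ = v₁ₜ − v₁ = 36512.2 m/s ≈ 36.51 km/s
Circular speed at r₂: v₂ = √(GM/r₂) = 40836.8 m/s
Transfer speed at r₂ (apoapsis): v₂ₜ = √(GM(2/r₂ − 1/a_t)) = 19879 m/s
(b) ΔV₂ = v₂ − v₂ₜ = 20957.8 m/s ≈ 20.96 km/s
(c) ΔV_total = ΔV₁ + ΔV₂ = 57470 m/s ≈ 57.47 km/s

Final answer:
(a) ΔV₁ = 36.51 km/s
(b) ΔV₂ = 20.96 km/s
(c) ΔV_total = 57.47 km/s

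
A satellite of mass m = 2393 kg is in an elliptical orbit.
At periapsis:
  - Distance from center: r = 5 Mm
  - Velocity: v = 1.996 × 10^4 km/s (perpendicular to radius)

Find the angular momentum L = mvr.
r = 5 Mm = 5 × 10^6 m
v = 1.996 × 10^4 km/s = 1.996 × 10^7 m/s
vr = 1.996 × 10^7 × 5 × 10^6 = 9.98 × 10^13 m²/s
L = m × vr = 2393 × 9.98 × 10^13 = 2.38821 × 10^17 kg·m²/s ≈ 2.388 × 10^17 kg·m²/s

Final answer: L = 2.388 × 10^17 kg·m²/s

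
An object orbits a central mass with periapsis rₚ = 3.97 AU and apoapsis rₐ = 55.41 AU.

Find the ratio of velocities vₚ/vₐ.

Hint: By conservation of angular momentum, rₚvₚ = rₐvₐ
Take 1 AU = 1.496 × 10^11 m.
rₚ = 3.97 AU = 5.93912 × 10^11 m
rₐ = 55.41 AU = 8.28934 × 10^12 m
rₚvₚ = rₐvₐ  ⇒  vₚ/vₐ = rₐ/rₚ
vₚ/vₐ = (8.28934 × 10^12) / (5.93912 × 10^11) = 13.9572

Final answer: vₚ/vₐ = 13.96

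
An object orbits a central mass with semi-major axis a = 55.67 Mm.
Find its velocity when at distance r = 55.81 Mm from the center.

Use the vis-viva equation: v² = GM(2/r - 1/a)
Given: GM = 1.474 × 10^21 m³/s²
a = 55.67 Mm = 5.567 × 10^7 m
r = 55.81 Mm = 5.581 × 10^7 m
GM = 1.474 × 10^21 m³/s²
2/r − 1/a = 3.58359 × 10^-8 − 1.7963 × 10^-8 = 1.78729 × 10^-8 m⁻¹
v² = GM (2/r − 1/a) = 2.63446 × 10^13 m²/s²
v = 5.1327 × 10^6 m/s ≈ 5133 km/s

Final answer: 5133 km/s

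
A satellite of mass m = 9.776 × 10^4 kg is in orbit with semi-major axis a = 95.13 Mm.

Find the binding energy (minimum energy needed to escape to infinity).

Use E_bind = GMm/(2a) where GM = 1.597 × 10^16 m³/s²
a = 95.13 Mm = 9.513 × 10^7 m
GM = 1.597 × 10^16 m³/s²
m = 9.776 × 10^4 kg
GMm = 1.597 × 10^16 × 97760 = 1.56123 × 10^21 m³·kg/s²
2a = 1.9026 × 10^8 m
E_bind = GMm/(2a) = 8.20576 × 10^12 J ≈ 8.206 TJ

Final answer: 8.206 TJ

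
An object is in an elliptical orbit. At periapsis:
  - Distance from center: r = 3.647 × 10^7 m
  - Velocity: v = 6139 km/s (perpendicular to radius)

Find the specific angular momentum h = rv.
r = 3.647 × 10^7 m
v = 6139 km/s = 6.139 × 10^6 m/s
h = rv = 3.647 × 10^7 × 6.139 × 10^6 = 2.23889 × 10^14 m²/s ≈ 2.239 × 10^14 m²/s

Final answer: h = 2.239 × 10^14 m²/s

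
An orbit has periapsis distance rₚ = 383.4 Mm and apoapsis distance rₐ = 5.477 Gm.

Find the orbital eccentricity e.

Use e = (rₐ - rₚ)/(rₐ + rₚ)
rₚ = 383.4 Mm = 3.834 × 10^8 m
rₐ = 5.477 Gm = 5.477 × 10^9 m
rₐ − rₚ = 5.0936 × 10^9 m
rₐ + rₚ = 5.8604 × 10^9 m
e = (rₐ − rₚ)/(rₐ + rₚ) = 0.869156

Final answer: e = 0.8692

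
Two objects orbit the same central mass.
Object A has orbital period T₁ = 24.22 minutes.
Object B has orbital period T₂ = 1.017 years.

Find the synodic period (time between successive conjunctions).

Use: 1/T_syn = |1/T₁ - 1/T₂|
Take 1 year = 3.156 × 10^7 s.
T₁ = 24.22 minutes = 1453.2 s
T₂ = 1.017 years = 3.20965 × 10^7 s
1/T₁ = 0.000688137 s⁻¹
1/T₂ = 3.1156 × 10^-8 s⁻¹
|1/T₁ − 1/T₂| = 0.000688105 s⁻¹
T_syn = 1 / |1/T₁ − 1/T₂| = 1453.27 s ≈ 24.22 minutes

Final answer: T_syn = 24.22 minutes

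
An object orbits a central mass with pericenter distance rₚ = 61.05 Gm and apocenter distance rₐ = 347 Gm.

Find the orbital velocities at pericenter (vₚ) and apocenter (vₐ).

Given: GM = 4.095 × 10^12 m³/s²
rₚ = 61.05 Gm = 6.105 × 10^10 m
rₐ = 347 Gm = 3.47 × 10^11 m
GM = 4.095 × 10^12 m³/s²
a = (rₚ + rₐ)/2 = 2.04025 × 10^11 m
Vis-viva: v² = GM (2/r − 1/a)
vₚ² = 4.095 × 10^12 × (3.276 × 10^-11 − 4.90136 × 10^-12) = 114.081 m²/s²
vₚ = 10.6809 m/s ≈ 10.68 m/s
vₐ² = 4.095 × 10^12 × (5.76369 × 10^-12 − 4.90136 × 10^-12) = 3.53124 m²/s²
vₐ = 1.87916 m/s ≈ 1.879 m/s

Final answer: vₚ = 10.68 m/s, vₐ = 1.879 m/s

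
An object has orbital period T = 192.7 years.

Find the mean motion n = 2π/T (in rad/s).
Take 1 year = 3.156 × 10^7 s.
T = 192.7 years = 6.08161 × 10^9 s
n = 2π / (6.08161 × 10^9 s) = 1.03314 × 10^-9 rad/s ≈ 1.033 × 10^-9 rad/s

Final answer: n = 1.033 × 10^-9 rad/s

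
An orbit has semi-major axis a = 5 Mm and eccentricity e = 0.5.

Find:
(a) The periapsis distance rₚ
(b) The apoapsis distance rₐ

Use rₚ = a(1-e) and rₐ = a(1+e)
a = 5 Mm = 5 × 10^6 m
e = 0.5:  1 − e = 0.5,  1 + e = 1.5
(a) rₚ = a(1 − e) = 5 × 10^6 m × 0.5 = 2.5 × 10^6 m ≈ 2.5 Mm
(b) rₐ = a(1 + e) = 5 × 10^6 m × 1.5 = 7.5 × 10^6 m ≈ 7.5 Mm

Final answer:
(a) rₚ = 2.5 Mm
(b) rₐ = 7.5 Mm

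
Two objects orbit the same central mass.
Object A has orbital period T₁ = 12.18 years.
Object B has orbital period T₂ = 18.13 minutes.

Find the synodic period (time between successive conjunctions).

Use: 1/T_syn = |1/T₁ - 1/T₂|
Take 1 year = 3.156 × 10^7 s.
T₁ = 12.18 years = 3.84401 × 10^8 s
T₂ = 18.13 minutes = 1087.8 s
1/T₁ = 2.60145 × 10^-9 s⁻¹
1/T₂ = 0.000919287 s⁻¹
|1/T₁ − 1/T₂| = 0.000919284 s⁻¹
T_syn = 1 / |1/T₁ − 1/T₂| = 1087.8 s ≈ 18.13 minutes

Final answer: T_syn = 18.13 minutes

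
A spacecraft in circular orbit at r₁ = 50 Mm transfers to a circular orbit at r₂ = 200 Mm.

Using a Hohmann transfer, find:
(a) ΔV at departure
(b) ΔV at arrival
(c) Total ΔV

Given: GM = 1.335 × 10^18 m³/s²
r₁ = 50 Mm = 5 × 10^7 m
r₂ = 200 Mm = 2 × 10^8 m
GM = 1.335 × 10^18 m³/s²
Transfer ellipse: a_t = (r₁ + r₂)/2 = 1.25 × 10^8 m
Circular speed at r₁: v₁ = √(GM/r₁) = 163401 m/s
Transfer speed at r₁ (periapsis): v₁ₜ = √(GM(2/r₁ − 1/a_t)) = 206688 m/s
(a) ΔV₁ = v₁ₜ − v₁ = 43286.8 m/s ≈ 43.29 km/s
Circular speed at r₂: v₂ = √(GM/r₂) = 81700.7 m/s
Transfer speed at r₂ (apoapsis): v₂ₜ = √(GM(2/r₂ − 1/a_t)) = 51672 m/s
(b) ΔV₂ = v₂ − v₂ₜ = 30028.6 m/s ≈ 30.03 km/s
(c) ΔV_total = ΔV₁ + ΔV₂ = 73315.5 m/s ≈ 73.32 km/s

Final answer:
(a) ΔV₁ = 43.29 km/s
(b) ΔV₂ = 30.03 km/s
(c) ΔV_total = 73.32 km/s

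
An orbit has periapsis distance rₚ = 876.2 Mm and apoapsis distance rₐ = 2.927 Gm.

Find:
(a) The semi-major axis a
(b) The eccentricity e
rₚ = 876.2 Mm = 8.762 × 10^8 m
rₐ = 2.927 Gm = 2.927 × 10^9 m
(a) a = (rₚ + rₐ)/2 = 1.9016 × 10^9 m ≈ 1.902 Gm
(b) e = (rₐ − rₚ)/(rₐ + rₚ) = (2.0508 × 10^9) / (3.8032 × 10^9) = 0.53923

Final answer:
(a) a = 1.902 Gm
(b) e = 0.5392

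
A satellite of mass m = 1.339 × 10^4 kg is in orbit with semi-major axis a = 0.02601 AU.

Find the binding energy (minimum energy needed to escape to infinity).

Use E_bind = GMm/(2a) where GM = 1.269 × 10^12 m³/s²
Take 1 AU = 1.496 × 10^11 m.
a = 0.02601 AU = 3.8911 × 10^9 m
GM = 1.269 × 10^12 m³/s²
m = 1.339 × 10^4 kg
GMm = 1.269 × 10^12 × 13390 = 1.69919 × 10^16 m³·kg/s²
2a = 7.78219 × 10^9 m
E_bind = GMm/(2a) = 2.18343 × 10^6 J ≈ 2.183 MJ

Final answer: 2.183 MJ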